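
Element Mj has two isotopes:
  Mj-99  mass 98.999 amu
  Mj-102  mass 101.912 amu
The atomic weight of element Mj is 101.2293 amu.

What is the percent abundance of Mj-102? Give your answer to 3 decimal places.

Writing the weighted mean with unknown fraction x of Mj-99:
98.999·x + 101.912·(1 − x) = 101.2293
(98.999 − 101.912)·x = 101.2293 − 101.912
x = -0.6827 / -2.913 = 0.23436 → 23.436% Mj-99, 76.564% Mj-102.

76.564%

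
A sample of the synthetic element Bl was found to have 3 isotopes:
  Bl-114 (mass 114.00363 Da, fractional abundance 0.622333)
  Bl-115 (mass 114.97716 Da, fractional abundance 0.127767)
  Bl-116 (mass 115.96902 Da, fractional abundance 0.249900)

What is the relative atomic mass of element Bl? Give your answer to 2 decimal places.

114.62 Da

Ar = Σ fᵢ·mᵢ = 0.622333 × 114.00363 + 0.127767 × 114.97716 + 0.249900 × 115.96902
= 70.948221 + 14.690287 + 28.980658 = 114.619166 Da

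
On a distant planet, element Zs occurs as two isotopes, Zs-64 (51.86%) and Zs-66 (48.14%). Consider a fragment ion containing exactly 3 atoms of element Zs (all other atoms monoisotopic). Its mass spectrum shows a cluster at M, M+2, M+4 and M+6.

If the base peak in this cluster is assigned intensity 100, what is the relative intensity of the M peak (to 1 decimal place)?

35.9

(0.5186 + 0.4814)^3 gives M 0.1395, M+2 0.3884, M+4 0.3606, M+6 0.1116; the largest is M+2.
P(M+2) = C(3,1) × 0.5186^2 × 0.4814^1 = 3 × 0.26894596 × 0.4814 = 0.388412 (base)
P(M) = C(3,0) × 0.5186^3 × 0.4814^0 = 1 × 0.13947537 × 1.0000 = 0.139475
Relative intensity = 0.139475 / 0.388412 × 100 = 35.9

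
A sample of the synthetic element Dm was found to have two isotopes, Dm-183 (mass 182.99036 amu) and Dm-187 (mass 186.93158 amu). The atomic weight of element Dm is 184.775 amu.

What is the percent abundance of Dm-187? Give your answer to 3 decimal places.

Let x be the fractional abundance of Dm-183; then Dm-187 has abundance 1 − x.
182.99036·x + 186.93158·(1 − x) = 184.775
(182.99036 − 186.93158)·x = 184.775 − 186.93158
x = -2.15658 / -3.94122 = 0.54719 → 54.719% Dm-183, 45.281% Dm-187.

45.281%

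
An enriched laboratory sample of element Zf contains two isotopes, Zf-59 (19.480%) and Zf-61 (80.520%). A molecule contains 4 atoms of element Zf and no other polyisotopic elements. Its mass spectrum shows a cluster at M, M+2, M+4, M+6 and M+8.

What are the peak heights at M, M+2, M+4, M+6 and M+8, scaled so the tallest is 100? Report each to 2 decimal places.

Each Zf atom is independently Zf-59 (p = 0.19480) or Zf-61 (q = 0.80520); the cluster is the binomial expansion (p + q)^4.
P(M) = 0.19480^4 = 0.001440
P(M+2) = 4 × 0.19480^3 × 0.80520^1 = 0.023808
P(M+4) = 6 × 0.19480^2 × 0.80520^2 = 0.147617
P(M+6) = 4 × 0.19480^1 × 0.80520^3 = 0.406781
P(M+8) = 0.80520^4 = 0.420354
The M+8 peak is largest (0.420354); scaling to 100 gives 0.34 : 5.66 : 35.12 : 96.77 : 100.00.

0.34 : 5.66 : 35.12 : 96.77 : 100.00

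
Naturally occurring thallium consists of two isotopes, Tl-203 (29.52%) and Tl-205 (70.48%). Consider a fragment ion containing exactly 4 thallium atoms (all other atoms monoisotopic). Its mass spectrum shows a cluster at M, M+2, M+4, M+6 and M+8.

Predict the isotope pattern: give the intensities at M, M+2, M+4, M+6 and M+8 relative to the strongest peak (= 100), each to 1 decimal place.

1.8 : 17.5 : 62.8 : 100.0 : 59.7

The 4 Tl atoms are independent, so intensities follow the terms of (0.2952 + 0.7048)^4.
P(M) = 0.2952^4 = 0.007594
P(M+2) = 4 × 0.2952^3 × 0.7048^1 = 0.072523
P(M+4) = 6 × 0.2952^2 × 0.7048^2 = 0.259726
P(M+6) = 4 × 0.2952^1 × 0.7048^3 = 0.413403
P(M+8) = 0.7048^4 = 0.246754
The M+6 peak is largest (0.413403); scaling to 100 gives 1.8 : 17.5 : 62.8 : 100.0 : 59.7.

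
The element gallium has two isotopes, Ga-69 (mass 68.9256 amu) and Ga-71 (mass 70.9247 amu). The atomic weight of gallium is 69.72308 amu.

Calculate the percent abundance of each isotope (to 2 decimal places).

With x = fraction of Ga-69 (so Ga-71 is 1 − x):
68.9256·x + 70.9247·(1 − x) = 69.72308
(68.9256 − 70.9247)·x = 69.72308 − 70.9247
x = -1.20162 / -1.9991 = 0.60108 → 60.11% Ga-69, 39.89% Ga-71.

Ga-69: 60.11%, Ga-71: 39.89%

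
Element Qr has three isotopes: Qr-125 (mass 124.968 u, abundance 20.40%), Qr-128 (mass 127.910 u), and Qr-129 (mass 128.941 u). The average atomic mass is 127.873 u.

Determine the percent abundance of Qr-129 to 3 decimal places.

54.623%

Let x and y be the fractions of Qr-128 and Qr-129. Then x + y = 1 − 0.2040 = 0.7960 and 127.910x + 128.941y = 127.873 − 0.2040×124.968 = 102.379528.
Substituting: 127.910x + 128.941(0.7960 − x) = 102.379528
(127.910 − 128.941)x = -0.257508  ⇒  x = 0.24977, y = 0.54623
Qr-128: 24.977%, Qr-129: 54.623%.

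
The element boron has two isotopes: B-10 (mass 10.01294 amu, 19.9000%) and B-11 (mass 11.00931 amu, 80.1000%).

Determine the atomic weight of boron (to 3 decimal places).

The abundance-weighted mean is 0.199000 × 10.01294 + 0.801000 × 11.00931
= 1.992575 + 8.818457 = 10.811032 amu

10.811 amu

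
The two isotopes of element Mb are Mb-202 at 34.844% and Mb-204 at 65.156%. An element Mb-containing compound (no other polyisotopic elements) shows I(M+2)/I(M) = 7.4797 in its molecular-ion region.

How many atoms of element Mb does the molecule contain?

The M+2/M ratio from n Mb atoms is n · q/p = n · 0.65156/0.34844.
n = 7.4797 × 0.34844/0.65156 = 4.00 ≈ 4

4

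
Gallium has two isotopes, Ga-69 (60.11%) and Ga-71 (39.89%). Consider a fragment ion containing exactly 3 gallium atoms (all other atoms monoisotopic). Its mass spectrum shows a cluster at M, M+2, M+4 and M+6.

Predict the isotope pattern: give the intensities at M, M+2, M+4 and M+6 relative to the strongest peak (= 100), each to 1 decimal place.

The 3 Ga atoms are independent, so intensities follow the terms of (0.6011 + 0.3989)^3.
P(M) = 0.6011^3 = 0.217190
P(M+2) = 3 × 0.6011^2 × 0.3989^1 = 0.432393
P(M+4) = 3 × 0.6011^1 × 0.3989^2 = 0.286943
P(M+6) = 0.3989^3 = 0.063473
The M+2 peak is largest (0.432393); scaling to 100 gives 50.2 : 100.0 : 66.4 : 14.7.

50.2 : 100.0 : 66.4 : 14.7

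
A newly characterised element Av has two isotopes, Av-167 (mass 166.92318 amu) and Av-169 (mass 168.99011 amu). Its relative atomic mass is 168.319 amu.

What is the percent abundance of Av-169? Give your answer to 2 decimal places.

67.53%

With x = fraction of Av-167 (so Av-169 is 1 − x):
166.92318·x + 168.99011·(1 − x) = 168.319
(166.92318 − 168.99011)·x = 168.319 − 168.99011
x = -0.67111 / -2.06693 = 0.32469 → 32.47% Av-167, 67.53% Av-169.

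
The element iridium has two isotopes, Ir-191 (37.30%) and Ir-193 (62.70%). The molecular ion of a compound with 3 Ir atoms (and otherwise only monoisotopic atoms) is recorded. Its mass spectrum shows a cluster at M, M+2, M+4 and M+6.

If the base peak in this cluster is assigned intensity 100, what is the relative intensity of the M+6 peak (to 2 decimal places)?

56.03

Term probabilities: M 0.0519, M+2 0.2617, M+4 0.4399, M+6 0.2465. Base peak = M+4.
P(M+4) = C(3,2) × 0.3730^1 × 0.6270^2 = 3 × 0.3730 × 0.393129 = 0.439911 (base)
P(M+6) = C(3,3) × 0.3730^0 × 0.6270^3 = 1 × 1.0000 × 0.24649188 = 0.246492
Relative intensity = 0.246492 / 0.439911 × 100 = 56.03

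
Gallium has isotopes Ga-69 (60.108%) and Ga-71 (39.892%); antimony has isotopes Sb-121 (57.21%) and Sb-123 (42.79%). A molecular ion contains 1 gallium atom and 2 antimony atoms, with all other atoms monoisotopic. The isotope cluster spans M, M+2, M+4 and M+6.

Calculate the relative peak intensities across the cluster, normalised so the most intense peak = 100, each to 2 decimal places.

Gallium pattern (n=1): 0.60108 : 0.39892
Antimony pattern (n=2): 0.32729841 : 0.48960318 : 0.18309841
Convolve the two distributions (both contribute in 2-u steps):
  M: 0.60108×0.32729841 = 0.196733
  M+2: 0.60108×0.48960318 + 0.39892×0.32729841 = 0.424857
  M+4: 0.60108×0.18309841 + 0.39892×0.48960318 = 0.305369
  M+6: 0.39892×0.18309841 = 0.073042
Scale to base peak (0.424857) = 100: 46.31 : 100.00 : 71.88 : 17.19

46.31 : 100.00 : 71.88 : 17.19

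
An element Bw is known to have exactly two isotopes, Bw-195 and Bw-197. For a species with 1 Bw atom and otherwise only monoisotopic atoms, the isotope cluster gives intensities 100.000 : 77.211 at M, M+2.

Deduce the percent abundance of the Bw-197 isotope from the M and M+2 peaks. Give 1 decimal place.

If p is the fraction of Bw that is Bw-195, then I(M+2)/I(M) = [C(1,1)·p^0·(1−p)] / p^1 = 1·(1−p)/p = 77.211/100.000 = 0.7721
(1−p)/p = 0.7721/1 = 0.7721  ⇒  p = 1/(1 + 0.7721) = 0.5643
Bw-195: 56.4%, Bw-197: 43.6%.

43.6%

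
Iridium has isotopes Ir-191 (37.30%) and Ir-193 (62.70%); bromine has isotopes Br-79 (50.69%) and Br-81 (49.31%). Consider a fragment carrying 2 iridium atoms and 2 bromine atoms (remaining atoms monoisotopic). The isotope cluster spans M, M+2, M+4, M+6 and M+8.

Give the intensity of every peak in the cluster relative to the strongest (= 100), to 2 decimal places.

Iridium pattern (n=2): 0.139129 : 0.467742 : 0.393129
Bromine pattern (n=2): 0.25694761 : 0.49990478 : 0.24314761
Convolve the two distributions (both contribute in 2-u steps):
  M: 0.139129×0.25694761 = 0.035749
  M+2: 0.139129×0.49990478 + 0.467742×0.25694761 = 0.189736
  M+4: 0.139129×0.24314761 + 0.467742×0.49990478 + 0.393129×0.25694761 = 0.368669
  M+6: 0.467742×0.24314761 + 0.393129×0.49990478 = 0.310257
  M+8: 0.393129×0.24314761 = 0.095588
Scale to base peak (0.368669) = 100: 9.70 : 51.47 : 100.00 : 84.16 : 25.93

9.70 : 51.47 : 100.00 : 84.16 : 25.93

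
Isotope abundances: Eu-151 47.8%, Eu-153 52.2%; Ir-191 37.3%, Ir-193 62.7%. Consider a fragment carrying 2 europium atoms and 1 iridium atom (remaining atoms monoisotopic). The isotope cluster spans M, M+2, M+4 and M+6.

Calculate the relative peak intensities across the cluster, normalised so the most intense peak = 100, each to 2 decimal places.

20.56 : 79.46 : 100.00 : 41.21

Europium pattern (n=2): 0.228484 : 0.499032 : 0.272484
Iridium pattern (n=1): 0.3730 : 0.6270
Convolve the two distributions (both contribute in 2-u steps):
  M: 0.228484×0.3730 = 0.085225
  M+2: 0.228484×0.6270 + 0.499032×0.3730 = 0.329398
  M+4: 0.499032×0.6270 + 0.272484×0.3730 = 0.414530
  M+6: 0.272484×0.6270 = 0.170847
Scale to base peak (0.414530) = 100: 20.56 : 79.46 : 100.00 : 41.21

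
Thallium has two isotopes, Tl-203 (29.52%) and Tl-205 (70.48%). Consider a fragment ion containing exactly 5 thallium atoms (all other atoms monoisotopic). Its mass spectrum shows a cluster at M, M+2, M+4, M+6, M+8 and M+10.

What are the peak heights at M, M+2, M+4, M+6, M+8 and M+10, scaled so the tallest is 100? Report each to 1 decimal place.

Each Tl atom is independently Tl-203 (p = 0.2952) or Tl-205 (q = 0.7048); the cluster is the binomial expansion (p + q)^5.
P(M) = 0.2952^5 = 0.002242
P(M+2) = 5 × 0.2952^4 × 0.7048^1 = 0.026761
P(M+4) = 10 × 0.2952^3 × 0.7048^2 = 0.127785
P(M+6) = 10 × 0.2952^2 × 0.7048^3 = 0.305092
P(M+8) = 5 × 0.2952^1 × 0.7048^4 = 0.364208
P(M+10) = 0.7048^5 = 0.173912
The M+8 peak is largest (0.364208); scaling to 100 gives 0.6 : 7.3 : 35.1 : 83.8 : 100.0 : 47.8.

0.6 : 7.3 : 35.1 : 83.8 : 100.0 : 47.8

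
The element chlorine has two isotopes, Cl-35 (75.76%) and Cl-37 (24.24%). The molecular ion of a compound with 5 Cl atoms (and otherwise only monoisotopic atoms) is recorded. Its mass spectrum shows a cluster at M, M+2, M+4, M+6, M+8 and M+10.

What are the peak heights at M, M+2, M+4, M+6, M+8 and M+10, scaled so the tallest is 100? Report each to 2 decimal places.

Expanding (0.7576 + 0.2424)^5:
P(M) = 0.7576^5 = 0.249574
P(M+2) = 5 × 0.7576^4 × 0.2424^1 = 0.399266
P(M+4) = 10 × 0.7576^3 × 0.2424^2 = 0.255497
P(M+6) = 10 × 0.7576^2 × 0.2424^3 = 0.081748
P(M+8) = 5 × 0.7576^1 × 0.2424^4 = 0.013078
P(M+10) = 0.2424^5 = 0.000837
The M+2 peak is largest (0.399266); scaling to 100 gives 62.51 : 100.00 : 63.99 : 20.47 : 3.28 : 0.21.

62.51 : 100.00 : 63.99 : 20.47 : 3.28 : 0.21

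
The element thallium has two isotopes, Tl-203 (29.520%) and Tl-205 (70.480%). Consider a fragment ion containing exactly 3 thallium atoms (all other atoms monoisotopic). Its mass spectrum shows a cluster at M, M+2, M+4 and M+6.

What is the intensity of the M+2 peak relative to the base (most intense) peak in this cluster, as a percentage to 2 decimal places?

Binomial terms of (0.29520 + 0.70480)^3: M 0.0257, M+2 0.1843, M+4 0.4399, M+6 0.3501 → M+4 is the base peak.
P(M+4) = C(3,2) × 0.29520^1 × 0.70480^2 = 3 × 0.2952 × 0.49674304 = 0.439916 (base)
P(M+2) = C(3,1) × 0.29520^2 × 0.70480^1 = 3 × 0.08714304 × 0.7048 = 0.184255
Relative intensity = 0.184255 / 0.439916 × 100 = 41.88

41.88%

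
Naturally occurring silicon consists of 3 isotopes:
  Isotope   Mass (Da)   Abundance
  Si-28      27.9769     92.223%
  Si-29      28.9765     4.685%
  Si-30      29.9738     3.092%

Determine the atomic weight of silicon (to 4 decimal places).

Average mass = Σ (abundance × isotope mass) = 0.92223 × 27.9769 + 0.04685 × 28.9765 + 0.03092 × 29.9738
= 25.80114 + 1.35755 + 0.92679 = 28.08548 Da

28.0855 Da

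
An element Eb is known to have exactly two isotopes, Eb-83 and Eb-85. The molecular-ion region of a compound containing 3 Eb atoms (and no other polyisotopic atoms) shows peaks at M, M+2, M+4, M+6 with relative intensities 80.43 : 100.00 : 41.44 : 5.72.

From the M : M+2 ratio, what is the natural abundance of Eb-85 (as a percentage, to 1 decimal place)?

Write p for the Eb-83 fraction. I(M+2)/I(M) = [C(3,1)·p^2·(1−p)] / p^3 = 3·(1−p)/p = 100.00/80.43 = 1.2433
(1−p)/p = 1.2433/3 = 0.4144  ⇒  p = 1/(1 + 0.4144) = 0.7070
Eb-83: 70.7%, Eb-85: 29.3%.

29.3%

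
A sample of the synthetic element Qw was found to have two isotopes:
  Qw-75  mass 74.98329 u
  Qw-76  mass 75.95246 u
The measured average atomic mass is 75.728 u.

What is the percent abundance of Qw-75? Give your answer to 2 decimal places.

With x = fraction of Qw-75 (so Qw-76 is 1 − x):
74.98329·x + 75.95246·(1 − x) = 75.728
(74.98329 − 75.95246)·x = 75.728 − 75.95246
x = -0.22446 / -0.96917 = 0.23160 → 23.16% Qw-75, 76.84% Qw-76.

23.16%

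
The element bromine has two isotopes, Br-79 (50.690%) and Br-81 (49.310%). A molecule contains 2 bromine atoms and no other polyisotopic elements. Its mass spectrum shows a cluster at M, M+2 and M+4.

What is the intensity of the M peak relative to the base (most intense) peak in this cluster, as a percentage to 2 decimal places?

51.40%

Binomial terms of (0.50690 + 0.49310)^2: M 0.2569, M+2 0.4999, M+4 0.2431 → M+2 is the base peak.
P(M+2) = C(2,1) × 0.50690^1 × 0.49310^1 = 2 × 0.5069 × 0.4931 = 0.499905 (base)
P(M) = C(2,0) × 0.50690^2 × 0.49310^0 = 1 × 0.25694761 × 1.0000 = 0.256948
Relative intensity = 0.256948 / 0.499905 × 100 = 51.40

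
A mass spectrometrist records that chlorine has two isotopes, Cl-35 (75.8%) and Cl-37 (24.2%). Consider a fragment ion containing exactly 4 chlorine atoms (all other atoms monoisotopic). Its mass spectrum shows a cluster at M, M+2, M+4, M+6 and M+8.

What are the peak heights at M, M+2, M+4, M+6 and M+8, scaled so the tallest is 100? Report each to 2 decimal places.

78.31 : 100.00 : 47.89 : 10.19 : 0.81

Each Cl atom is independently Cl-35 (p = 0.758) or Cl-37 (q = 0.242); the cluster is the binomial expansion (p + q)^4.
P(M) = 0.758^4 = 0.330124
P(M+2) = 4 × 0.758^3 × 0.242^1 = 0.421583
P(M+4) = 6 × 0.758^2 × 0.242^2 = 0.201893
P(M+6) = 4 × 0.758^1 × 0.242^3 = 0.042971
P(M+8) = 0.242^4 = 0.003430
The M+2 peak is largest (0.421583); scaling to 100 gives 78.31 : 100.00 : 47.89 : 10.19 : 0.81.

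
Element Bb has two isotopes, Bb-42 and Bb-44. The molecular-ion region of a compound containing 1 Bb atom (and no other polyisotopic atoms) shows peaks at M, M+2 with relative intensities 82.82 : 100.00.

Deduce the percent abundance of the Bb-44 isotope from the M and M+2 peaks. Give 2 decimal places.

54.70%

If p is the fraction of Bb that is Bb-42, then I(M+2)/I(M) = [C(1,1)·p^0·(1−p)] / p^1 = 1·(1−p)/p = 100.00/82.82 = 1.2074
(1−p)/p = 1.2074/1 = 1.2074  ⇒  p = 1/(1 + 1.2074) = 0.4530
Bb-42: 45.30%, Bb-44: 54.70%.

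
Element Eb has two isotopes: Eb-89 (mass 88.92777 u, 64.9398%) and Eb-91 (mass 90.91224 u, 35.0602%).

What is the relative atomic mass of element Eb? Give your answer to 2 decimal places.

89.62 u

Weight each isotope mass by its fractional abundance: 0.649398 × 88.92777 + 0.350602 × 90.91224
= 57.749516 + 31.874013 = 89.623529 u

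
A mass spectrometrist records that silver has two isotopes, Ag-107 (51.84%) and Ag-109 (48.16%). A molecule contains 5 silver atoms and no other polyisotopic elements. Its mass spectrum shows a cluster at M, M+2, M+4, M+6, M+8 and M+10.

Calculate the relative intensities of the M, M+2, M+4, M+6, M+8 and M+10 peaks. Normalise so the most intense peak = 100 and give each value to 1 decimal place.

11.6 : 53.8 : 100.0 : 92.9 : 43.2 : 8.0

The 5 Ag atoms are independent, so intensities follow the terms of (0.5184 + 0.4816)^5.
P(M) = 0.5184^5 = 0.037439
P(M+2) = 5 × 0.5184^4 × 0.4816^1 = 0.173907
P(M+4) = 10 × 0.5184^3 × 0.4816^2 = 0.323123
P(M+6) = 10 × 0.5184^2 × 0.4816^3 = 0.300185
P(M+8) = 5 × 0.5184^1 × 0.4816^4 = 0.139438
P(M+10) = 0.4816^5 = 0.025908
The M+4 peak is largest (0.323123); scaling to 100 gives 11.6 : 53.8 : 100.0 : 92.9 : 43.2 : 8.0.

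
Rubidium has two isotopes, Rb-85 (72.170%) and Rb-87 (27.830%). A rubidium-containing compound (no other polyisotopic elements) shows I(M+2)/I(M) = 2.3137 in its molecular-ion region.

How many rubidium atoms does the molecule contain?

6

With n Rb atoms, P(M+2)/P(M) = C(n,1)·p^(n−1)q / p^n = n·q/p = n · 0.27830/0.72170.
n = 2.3137 × 0.72170/0.27830 = 6.00 ≈ 6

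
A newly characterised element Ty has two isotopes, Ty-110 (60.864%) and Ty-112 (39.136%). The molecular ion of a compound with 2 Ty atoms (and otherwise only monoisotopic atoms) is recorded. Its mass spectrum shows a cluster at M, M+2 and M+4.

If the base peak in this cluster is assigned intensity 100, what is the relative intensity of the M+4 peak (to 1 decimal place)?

32.2

Binomial terms of (0.60864 + 0.39136)^2: M 0.3704, M+2 0.4764, M+4 0.1532 → M+2 is the base peak.
P(M+2) = C(2,1) × 0.60864^1 × 0.39136^1 = 2 × 0.60864 × 0.39136 = 0.476395 (base)
P(M+4) = C(2,2) × 0.60864^0 × 0.39136^2 = 1 × 1.0000 × 0.15316265 = 0.153163
Relative intensity = 0.153163 / 0.476395 × 100 = 32.2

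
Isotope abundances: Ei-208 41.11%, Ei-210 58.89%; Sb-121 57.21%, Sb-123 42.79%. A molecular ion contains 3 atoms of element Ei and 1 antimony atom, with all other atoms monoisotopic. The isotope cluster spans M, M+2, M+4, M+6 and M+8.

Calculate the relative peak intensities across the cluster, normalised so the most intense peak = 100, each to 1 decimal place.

Element Ei pattern (n=3): 0.06947722 : 0.29857797 : 0.4277124 : 0.20423241
Antimony pattern (n=1): 0.5721 : 0.4279
Convolve the two distributions (both contribute in 2-u steps):
  M: 0.06947722×0.5721 = 0.039748
  M+2: 0.06947722×0.4279 + 0.29857797×0.5721 = 0.200546
  M+4: 0.29857797×0.4279 + 0.4277124×0.5721 = 0.372456
  M+6: 0.4277124×0.4279 + 0.20423241×0.5721 = 0.299859
  M+8: 0.20423241×0.4279 = 0.087391
Scale to base peak (0.372456) = 100: 10.7 : 53.8 : 100.0 : 80.5 : 23.5

10.7 : 53.8 : 100.0 : 80.5 : 23.5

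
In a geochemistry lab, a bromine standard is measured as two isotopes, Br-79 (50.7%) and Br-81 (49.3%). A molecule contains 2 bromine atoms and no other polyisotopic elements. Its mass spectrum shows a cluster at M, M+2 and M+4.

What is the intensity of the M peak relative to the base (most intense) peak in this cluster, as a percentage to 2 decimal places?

51.42%

Binomial terms of (0.507 + 0.493)^2: M 0.2570, M+2 0.4999, M+4 0.2430 → M+2 is the base peak.
P(M+2) = C(2,1) × 0.507^1 × 0.493^1 = 2 × 0.5070 × 0.4930 = 0.499902 (base)
P(M) = C(2,0) × 0.507^2 × 0.493^0 = 1 × 0.257049 × 1.0000 = 0.257049
Relative intensity = 0.257049 / 0.499902 × 100 = 51.42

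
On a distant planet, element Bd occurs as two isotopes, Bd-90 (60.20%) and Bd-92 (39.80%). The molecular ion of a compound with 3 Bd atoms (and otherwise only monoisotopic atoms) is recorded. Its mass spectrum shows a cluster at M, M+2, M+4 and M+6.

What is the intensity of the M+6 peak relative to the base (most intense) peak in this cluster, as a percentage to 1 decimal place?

(0.6020 + 0.3980)^3 gives M 0.2182, M+2 0.4327, M+4 0.2861, M+6 0.0630; the largest is M+2.
P(M+2) = C(3,1) × 0.6020^2 × 0.3980^1 = 3 × 0.362404 × 0.3980 = 0.432710 (base)
P(M+6) = C(3,3) × 0.6020^0 × 0.3980^3 = 1 × 1.0000 × 0.06304479 = 0.063045
Relative intensity = 0.063045 / 0.432710 × 100 = 14.6

14.6%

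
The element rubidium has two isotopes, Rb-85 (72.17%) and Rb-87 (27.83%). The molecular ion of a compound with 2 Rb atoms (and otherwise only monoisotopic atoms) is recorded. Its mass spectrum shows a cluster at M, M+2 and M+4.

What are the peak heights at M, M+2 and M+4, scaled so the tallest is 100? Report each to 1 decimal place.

100.0 : 77.1 : 14.9

The 2 Rb atoms are independent, so intensities follow the terms of (0.7217 + 0.2783)^2.
P(M) = 0.7217^2 = 0.520851
P(M+2) = 2 × 0.7217^1 × 0.2783^1 = 0.401698
P(M+4) = 0.2783^2 = 0.077451
The M peak is largest (0.520851); scaling to 100 gives 100.0 : 77.1 : 14.9.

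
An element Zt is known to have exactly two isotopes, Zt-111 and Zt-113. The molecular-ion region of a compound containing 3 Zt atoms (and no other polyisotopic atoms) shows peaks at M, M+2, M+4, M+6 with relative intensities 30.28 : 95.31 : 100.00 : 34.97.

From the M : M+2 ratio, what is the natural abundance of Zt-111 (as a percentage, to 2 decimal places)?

48.80%

Write p for the Zt-111 fraction. I(M+2)/I(M) = [C(3,1)·p^2·(1−p)] / p^3 = 3·(1−p)/p = 95.31/30.28 = 3.1476
(1−p)/p = 3.1476/3 = 1.0492  ⇒  p = 1/(1 + 1.0492) = 0.4880
Zt-111: 48.80%, Zt-113: 51.20%.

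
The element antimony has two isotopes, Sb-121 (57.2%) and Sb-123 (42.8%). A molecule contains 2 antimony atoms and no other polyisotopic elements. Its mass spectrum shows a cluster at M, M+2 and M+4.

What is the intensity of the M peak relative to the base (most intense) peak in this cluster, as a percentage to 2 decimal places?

66.82%

(0.572 + 0.428)^2 gives M 0.3272, M+2 0.4896, M+4 0.1832; the largest is M+2.
P(M+2) = C(2,1) × 0.572^1 × 0.428^1 = 2 × 0.5720 × 0.4280 = 0.489632 (base)
P(M) = C(2,0) × 0.572^2 × 0.428^0 = 1 × 0.327184 × 1.0000 = 0.327184
Relative intensity = 0.327184 / 0.489632 × 100 = 66.82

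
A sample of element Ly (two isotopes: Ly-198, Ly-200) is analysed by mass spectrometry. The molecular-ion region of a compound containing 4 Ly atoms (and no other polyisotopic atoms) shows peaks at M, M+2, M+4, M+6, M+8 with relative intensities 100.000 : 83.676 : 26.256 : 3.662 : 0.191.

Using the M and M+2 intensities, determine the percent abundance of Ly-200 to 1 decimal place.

If p is the fraction of Ly that is Ly-198, then I(M+2)/I(M) = [C(4,1)·p^3·(1−p)] / p^4 = 4·(1−p)/p = 83.676/100.000 = 0.8368
(1−p)/p = 0.8368/4 = 0.2092  ⇒  p = 1/(1 + 0.2092) = 0.8270
Ly-198: 82.7%, Ly-200: 17.3%.

17.3%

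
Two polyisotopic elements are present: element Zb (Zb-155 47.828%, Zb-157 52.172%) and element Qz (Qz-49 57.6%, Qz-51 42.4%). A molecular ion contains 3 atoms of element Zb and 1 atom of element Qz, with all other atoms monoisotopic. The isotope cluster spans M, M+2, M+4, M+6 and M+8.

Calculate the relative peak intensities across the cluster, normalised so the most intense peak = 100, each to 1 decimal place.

Element Zb pattern (n=3): 0.10940739 : 0.3580331 : 0.39055162 : 0.14200788
Element Qz pattern (n=1): 0.5760 : 0.4240
Convolve the two distributions (both contribute in 2-u steps):
  M: 0.10940739×0.5760 = 0.063019
  M+2: 0.10940739×0.4240 + 0.3580331×0.5760 = 0.252616
  M+4: 0.3580331×0.4240 + 0.39055162×0.5760 = 0.376764
  M+6: 0.39055162×0.4240 + 0.14200788×0.5760 = 0.247390
  M+8: 0.14200788×0.4240 = 0.060211
Scale to base peak (0.376764) = 100: 16.7 : 67.0 : 100.0 : 65.7 : 16.0

16.7 : 67.0 : 100.0 : 65.7 : 16.0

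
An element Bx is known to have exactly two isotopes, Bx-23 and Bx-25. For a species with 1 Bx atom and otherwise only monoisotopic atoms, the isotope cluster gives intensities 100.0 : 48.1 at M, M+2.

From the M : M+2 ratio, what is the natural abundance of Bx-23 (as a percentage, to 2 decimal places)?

67.52%

Write p for the Bx-23 fraction. I(M+2)/I(M) = [C(1,1)·p^0·(1−p)] / p^1 = 1·(1−p)/p = 48.1/100.0 = 0.4810
(1−p)/p = 0.4810/1 = 0.4810  ⇒  p = 1/(1 + 0.4810) = 0.6752
Bx-23: 67.52%, Bx-25: 32.48%.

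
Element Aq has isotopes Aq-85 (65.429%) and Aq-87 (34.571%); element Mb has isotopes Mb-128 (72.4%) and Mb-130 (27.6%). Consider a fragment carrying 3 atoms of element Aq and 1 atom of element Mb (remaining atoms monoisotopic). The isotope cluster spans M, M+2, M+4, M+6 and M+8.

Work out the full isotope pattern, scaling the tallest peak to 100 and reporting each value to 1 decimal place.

50.9 : 100.0 : 73.3 : 23.7 : 2.9

Element Aq pattern (n=3): 0.28009854 : 0.44399059 : 0.2345932 : 0.04131767
Element Mb pattern (n=1): 0.7240 : 0.2760
Convolve the two distributions (both contribute in 2-u steps):
  M: 0.28009854×0.7240 = 0.202791
  M+2: 0.28009854×0.2760 + 0.44399059×0.7240 = 0.398756
  M+4: 0.44399059×0.2760 + 0.2345932×0.7240 = 0.292387
  M+6: 0.2345932×0.2760 + 0.04131767×0.7240 = 0.094662
  M+8: 0.04131767×0.2760 = 0.011404
Scale to base peak (0.398756) = 100: 50.9 : 100.0 : 73.3 : 23.7 : 2.9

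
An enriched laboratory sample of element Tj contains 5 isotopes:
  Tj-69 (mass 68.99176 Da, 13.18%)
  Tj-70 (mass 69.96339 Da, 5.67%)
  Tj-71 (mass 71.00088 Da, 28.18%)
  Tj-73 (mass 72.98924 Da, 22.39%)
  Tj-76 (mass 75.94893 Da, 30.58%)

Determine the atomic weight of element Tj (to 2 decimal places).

The abundance-weighted mean is 0.1318 × 68.99176 + 0.0567 × 69.96339 + 0.2818 × 71.00088 + 0.2239 × 72.98924 + 0.3058 × 75.94893
= 9.093114 + 3.966924 + 20.008048 + 16.342291 + 23.225183 = 72.635560 Da

72.64 Da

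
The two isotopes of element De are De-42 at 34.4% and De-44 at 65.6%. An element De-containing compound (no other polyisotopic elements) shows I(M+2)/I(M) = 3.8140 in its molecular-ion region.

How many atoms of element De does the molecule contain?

2

With n De atoms, P(M+2)/P(M) = C(n,1)·p^(n−1)q / p^n = n·q/p = n · 0.656/0.344.
n = 3.8140 × 0.344/0.656 = 2.00 ≈ 2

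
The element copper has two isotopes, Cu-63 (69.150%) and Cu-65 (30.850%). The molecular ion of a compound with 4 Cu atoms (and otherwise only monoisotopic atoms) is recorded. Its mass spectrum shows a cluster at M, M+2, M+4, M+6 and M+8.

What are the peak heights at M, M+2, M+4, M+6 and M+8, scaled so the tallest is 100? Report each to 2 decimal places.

Each Cu atom is independently Cu-63 (p = 0.69150) or Cu-65 (q = 0.30850); the cluster is the binomial expansion (p + q)^4.
P(M) = 0.69150^4 = 0.228649
P(M+2) = 4 × 0.69150^3 × 0.30850^1 = 0.408030
P(M+4) = 6 × 0.69150^2 × 0.30850^2 = 0.273052
P(M+6) = 4 × 0.69150^1 × 0.30850^3 = 0.081212
P(M+8) = 0.30850^4 = 0.009058
The M+2 peak is largest (0.408030); scaling to 100 gives 56.04 : 100.00 : 66.92 : 19.90 : 2.22.

56.04 : 100.00 : 66.92 : 19.90 : 2.22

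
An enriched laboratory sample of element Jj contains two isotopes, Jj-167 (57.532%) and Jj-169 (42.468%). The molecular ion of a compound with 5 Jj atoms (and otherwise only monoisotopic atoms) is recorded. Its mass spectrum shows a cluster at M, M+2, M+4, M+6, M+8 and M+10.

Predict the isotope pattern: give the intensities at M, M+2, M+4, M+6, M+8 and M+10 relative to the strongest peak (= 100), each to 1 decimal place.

Each Jj atom is independently Jj-167 (p = 0.57532) or Jj-169 (q = 0.42468); the cluster is the binomial expansion (p + q)^5.
P(M) = 0.57532^5 = 0.063030
P(M+2) = 5 × 0.57532^4 × 0.42468^1 = 0.232632
P(M+4) = 10 × 0.57532^3 × 0.42468^2 = 0.343441
P(M+6) = 10 × 0.57532^2 × 0.42468^3 = 0.253515
P(M+8) = 5 × 0.57532^1 × 0.42468^4 = 0.093568
P(M+10) = 0.42468^5 = 0.013814
The M+4 peak is largest (0.343441); scaling to 100 gives 18.4 : 67.7 : 100.0 : 73.8 : 27.2 : 4.0.

18.4 : 67.7 : 100.0 : 73.8 : 27.2 : 4.0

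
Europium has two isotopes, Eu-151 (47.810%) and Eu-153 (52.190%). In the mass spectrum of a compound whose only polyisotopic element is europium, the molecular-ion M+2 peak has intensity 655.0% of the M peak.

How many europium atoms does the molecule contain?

The M+2/M ratio from n Eu atoms is n · q/p = n · 0.52190/0.47810.
n = 6.550 × 0.47810/0.52190 = 6.00 ≈ 6

6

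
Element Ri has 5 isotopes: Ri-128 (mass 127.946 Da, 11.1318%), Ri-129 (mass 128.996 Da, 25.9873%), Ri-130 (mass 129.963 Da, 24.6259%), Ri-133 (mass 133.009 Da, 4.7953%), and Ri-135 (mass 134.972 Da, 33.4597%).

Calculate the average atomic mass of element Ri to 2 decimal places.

131.31 Da

The abundance-weighted mean is 0.111318 × 127.946 + 0.259873 × 128.996 + 0.246259 × 129.963 + 0.047953 × 133.009 + 0.334597 × 134.972
= 14.2427 + 33.5226 + 32.0046 + 6.3782 + 45.1612 = 131.3093 Da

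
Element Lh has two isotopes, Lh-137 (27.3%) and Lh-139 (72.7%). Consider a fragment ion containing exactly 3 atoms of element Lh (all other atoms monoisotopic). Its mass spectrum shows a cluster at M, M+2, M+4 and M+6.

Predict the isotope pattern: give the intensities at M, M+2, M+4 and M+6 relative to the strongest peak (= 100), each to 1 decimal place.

4.7 : 37.6 : 100.0 : 88.8

Expanding (0.273 + 0.727)^3:
P(M) = 0.273^3 = 0.020346
P(M+2) = 3 × 0.273^2 × 0.727^1 = 0.162548
P(M+4) = 3 × 0.273^1 × 0.727^2 = 0.432865
P(M+6) = 0.727^3 = 0.384241
The M+4 peak is largest (0.432865); scaling to 100 gives 4.7 : 37.6 : 100.0 : 88.8.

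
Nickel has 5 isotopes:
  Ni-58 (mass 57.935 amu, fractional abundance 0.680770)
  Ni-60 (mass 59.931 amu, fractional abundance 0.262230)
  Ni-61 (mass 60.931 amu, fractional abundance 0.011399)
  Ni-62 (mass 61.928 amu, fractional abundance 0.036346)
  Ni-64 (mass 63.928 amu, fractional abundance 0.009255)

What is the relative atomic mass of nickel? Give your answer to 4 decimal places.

58.6932 amu

The abundance-weighted mean is 0.680770 × 57.935 + 0.262230 × 59.931 + 0.011399 × 60.931 + 0.036346 × 61.928 + 0.009255 × 63.928
= 39.44041 + 15.71571 + 0.69455 + 2.25084 + 0.59165 = 58.69316 amu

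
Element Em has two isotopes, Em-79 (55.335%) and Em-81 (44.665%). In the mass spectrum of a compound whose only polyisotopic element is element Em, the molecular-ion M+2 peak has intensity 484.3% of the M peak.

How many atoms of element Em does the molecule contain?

With n Em atoms, P(M+2)/P(M) = C(n,1)·p^(n−1)q / p^n = n·q/p = n · 0.44665/0.55335.
n = 4.843 × 0.55335/0.44665 = 6.00 ≈ 6

6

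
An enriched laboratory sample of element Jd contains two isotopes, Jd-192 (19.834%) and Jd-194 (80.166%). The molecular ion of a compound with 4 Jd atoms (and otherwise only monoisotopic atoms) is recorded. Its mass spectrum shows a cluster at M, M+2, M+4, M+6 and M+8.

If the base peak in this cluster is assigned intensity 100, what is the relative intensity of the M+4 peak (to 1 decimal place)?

Term probabilities: M 0.0015, M+2 0.0250, M+4 0.1517, M+6 0.4087, M+8 0.4130. Base peak = M+8.
P(M+8) = C(4,4) × 0.19834^0 × 0.80166^4 = 1 × 1.0000 × 0.41301028 = 0.413010 (base)
P(M+4) = C(4,2) × 0.19834^2 × 0.80166^2 = 6 × 0.03933876 × 0.64265876 = 0.151688
Relative intensity = 0.151688 / 0.413010 × 100 = 36.7

36.7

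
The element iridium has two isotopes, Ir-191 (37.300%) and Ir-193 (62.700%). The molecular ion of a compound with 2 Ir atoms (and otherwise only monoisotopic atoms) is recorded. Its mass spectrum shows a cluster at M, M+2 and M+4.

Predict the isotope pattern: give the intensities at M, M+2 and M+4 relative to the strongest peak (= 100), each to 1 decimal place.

Each Ir atom is independently Ir-191 (p = 0.37300) or Ir-193 (q = 0.62700); the cluster is the binomial expansion (p + q)^2.
P(M) = 0.37300^2 = 0.139129
P(M+2) = 2 × 0.37300^1 × 0.62700^1 = 0.467742
P(M+4) = 0.62700^2 = 0.393129
The M+2 peak is largest (0.467742); scaling to 100 gives 29.7 : 100.0 : 84.0.

29.7 : 100.0 : 84.0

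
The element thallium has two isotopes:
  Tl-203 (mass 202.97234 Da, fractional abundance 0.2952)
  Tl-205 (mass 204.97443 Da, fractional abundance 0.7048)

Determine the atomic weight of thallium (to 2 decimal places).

204.38 Da

The abundance-weighted mean is 0.2952 × 202.97234 + 0.7048 × 204.97443
= 59.917435 + 144.465978 = 204.383413 Da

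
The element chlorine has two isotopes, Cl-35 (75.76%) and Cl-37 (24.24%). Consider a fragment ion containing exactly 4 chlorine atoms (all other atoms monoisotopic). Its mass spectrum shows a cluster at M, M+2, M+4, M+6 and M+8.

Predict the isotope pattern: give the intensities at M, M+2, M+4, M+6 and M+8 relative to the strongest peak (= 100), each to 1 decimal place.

Expanding (0.7576 + 0.2424)^4:
P(M) = 0.7576^4 = 0.329428
P(M+2) = 4 × 0.7576^3 × 0.2424^1 = 0.421612
P(M+4) = 6 × 0.7576^2 × 0.2424^2 = 0.202347
P(M+6) = 4 × 0.7576^1 × 0.2424^3 = 0.043162
P(M+8) = 0.2424^4 = 0.003452
The M+2 peak is largest (0.421612); scaling to 100 gives 78.1 : 100.0 : 48.0 : 10.2 : 0.8.

78.1 : 100.0 : 48.0 : 10.2 : 0.8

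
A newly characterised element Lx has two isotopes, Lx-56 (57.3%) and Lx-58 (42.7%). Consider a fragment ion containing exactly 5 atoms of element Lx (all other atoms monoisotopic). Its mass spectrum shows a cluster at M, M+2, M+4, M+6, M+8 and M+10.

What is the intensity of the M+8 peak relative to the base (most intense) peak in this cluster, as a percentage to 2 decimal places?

Term probabilities: M 0.0618, M+2 0.2302, M+4 0.3430, M+6 0.2556, M+8 0.0952, M+10 0.0142. Base peak = M+4.
P(M+4) = C(5,2) × 0.573^3 × 0.427^2 = 10 × 0.18813252 × 0.182329 = 0.343020 (base)
P(M+8) = C(5,4) × 0.573^1 × 0.427^4 = 5 × 0.5730 × 0.03324386 = 0.095244
Relative intensity = 0.095244 / 0.343020 × 100 = 27.77

27.77%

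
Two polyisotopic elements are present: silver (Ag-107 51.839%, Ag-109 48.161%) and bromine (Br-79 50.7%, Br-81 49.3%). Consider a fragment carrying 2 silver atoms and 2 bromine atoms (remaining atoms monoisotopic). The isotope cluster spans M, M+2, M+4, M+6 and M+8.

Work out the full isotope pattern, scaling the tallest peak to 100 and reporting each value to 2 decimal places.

Silver pattern (n=2): 0.26872819 : 0.49932362 : 0.23194819
Bromine pattern (n=2): 0.257049 : 0.499902 : 0.243049
Convolve the two distributions (both contribute in 2-u steps):
  M: 0.26872819×0.257049 = 0.069076
  M+2: 0.26872819×0.499902 + 0.49932362×0.257049 = 0.262688
  M+4: 0.26872819×0.243049 + 0.49932362×0.499902 + 0.23194819×0.257049 = 0.374549
  M+6: 0.49932362×0.243049 + 0.23194819×0.499902 = 0.237311
  M+8: 0.23194819×0.243049 = 0.056375
Scale to base peak (0.374549) = 100: 18.44 : 70.13 : 100.00 : 63.36 : 15.05

18.44 : 70.13 : 100.00 : 63.36 : 15.05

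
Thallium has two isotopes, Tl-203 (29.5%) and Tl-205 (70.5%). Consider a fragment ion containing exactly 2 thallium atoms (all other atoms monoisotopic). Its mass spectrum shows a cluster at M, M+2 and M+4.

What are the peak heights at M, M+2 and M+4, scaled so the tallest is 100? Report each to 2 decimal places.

17.51 : 83.69 : 100.00

The 2 Tl atoms are independent, so intensities follow the terms of (0.295 + 0.705)^2.
P(M) = 0.295^2 = 0.087025
P(M+2) = 2 × 0.295^1 × 0.705^1 = 0.415950
P(M+4) = 0.705^2 = 0.497025
The M+4 peak is largest (0.497025); scaling to 100 gives 17.51 : 83.69 : 100.00.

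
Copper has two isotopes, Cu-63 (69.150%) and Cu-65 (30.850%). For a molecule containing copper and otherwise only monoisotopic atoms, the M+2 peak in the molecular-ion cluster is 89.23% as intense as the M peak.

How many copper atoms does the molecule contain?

With n Cu atoms, P(M+2)/P(M) = C(n,1)·p^(n−1)q / p^n = n·q/p = n · 0.30850/0.69150.
n = 0.8923 × 0.69150/0.30850 = 2.00 ≈ 2

2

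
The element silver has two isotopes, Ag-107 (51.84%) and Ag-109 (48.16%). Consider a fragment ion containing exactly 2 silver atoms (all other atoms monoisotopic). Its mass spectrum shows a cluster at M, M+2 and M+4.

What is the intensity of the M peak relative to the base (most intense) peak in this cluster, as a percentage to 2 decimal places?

(0.5184 + 0.4816)^2 gives M 0.2687, M+2 0.4993, M+4 0.2319; the largest is M+2.
P(M+2) = C(2,1) × 0.5184^1 × 0.4816^1 = 2 × 0.5184 × 0.4816 = 0.499323 (base)
P(M) = C(2,0) × 0.5184^2 × 0.4816^0 = 1 × 0.26873856 × 1.0000 = 0.268739
Relative intensity = 0.268739 / 0.499323 × 100 = 53.82

53.82%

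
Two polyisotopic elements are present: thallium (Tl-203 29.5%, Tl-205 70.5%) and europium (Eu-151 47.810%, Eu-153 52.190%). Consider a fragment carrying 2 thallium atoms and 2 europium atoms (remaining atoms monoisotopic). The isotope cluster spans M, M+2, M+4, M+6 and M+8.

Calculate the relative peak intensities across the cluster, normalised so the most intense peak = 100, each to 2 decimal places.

Thallium pattern (n=2): 0.087025 : 0.41595 : 0.497025
Europium pattern (n=2): 0.22857961 : 0.49904078 : 0.27237961
Convolve the two distributions (both contribute in 2-u steps):
  M: 0.087025×0.22857961 = 0.019892
  M+2: 0.087025×0.49904078 + 0.41595×0.22857961 = 0.138507
  M+4: 0.087025×0.27237961 + 0.41595×0.49904078 + 0.497025×0.22857961 = 0.344890
  M+6: 0.41595×0.27237961 + 0.497025×0.49904078 = 0.361332
  M+8: 0.497025×0.27237961 = 0.135379
Scale to base peak (0.361332) = 100: 5.51 : 38.33 : 95.45 : 100.00 : 37.47

5.51 : 38.33 : 95.45 : 100.00 : 37.47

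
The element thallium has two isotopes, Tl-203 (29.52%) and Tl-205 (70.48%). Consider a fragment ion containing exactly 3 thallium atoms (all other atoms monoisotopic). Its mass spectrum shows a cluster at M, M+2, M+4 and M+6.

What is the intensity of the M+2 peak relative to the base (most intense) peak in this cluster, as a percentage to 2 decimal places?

41.88%

Term probabilities: M 0.0257, M+2 0.1843, M+4 0.4399, M+6 0.3501. Base peak = M+4.
P(M+4) = C(3,2) × 0.2952^1 × 0.7048^2 = 3 × 0.2952 × 0.49674304 = 0.439916 (base)
P(M+2) = C(3,1) × 0.2952^2 × 0.7048^1 = 3 × 0.08714304 × 0.7048 = 0.184255
Relative intensity = 0.184255 / 0.439916 × 100 = 41.88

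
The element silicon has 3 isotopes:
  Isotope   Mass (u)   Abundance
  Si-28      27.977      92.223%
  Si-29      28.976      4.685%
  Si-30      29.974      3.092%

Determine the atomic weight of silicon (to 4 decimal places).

28.0856 u

Ar = Σ fᵢ·mᵢ = 0.92223 × 27.977 + 0.04685 × 28.976 + 0.03092 × 29.974
= 25.80123 + 1.35753 + 0.92680 = 28.08556 u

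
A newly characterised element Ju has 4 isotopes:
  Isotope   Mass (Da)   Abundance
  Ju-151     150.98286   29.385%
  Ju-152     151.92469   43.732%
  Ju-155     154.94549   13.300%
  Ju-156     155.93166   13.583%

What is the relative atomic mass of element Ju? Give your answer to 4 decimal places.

152.5940 Da

Average mass = Σ (abundance × isotope mass) = 0.29385 × 150.98286 + 0.43732 × 151.92469 + 0.13300 × 154.94549 + 0.13583 × 155.93166
= 44.366313 + 66.439705 + 20.607750 + 21.180197 = 152.593965 Da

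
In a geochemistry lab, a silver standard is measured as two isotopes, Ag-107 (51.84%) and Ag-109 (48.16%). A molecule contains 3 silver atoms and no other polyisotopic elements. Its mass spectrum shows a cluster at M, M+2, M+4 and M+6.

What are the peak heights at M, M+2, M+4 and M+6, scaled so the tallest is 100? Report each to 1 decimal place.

Each Ag atom is independently Ag-107 (p = 0.5184) or Ag-109 (q = 0.4816); the cluster is the binomial expansion (p + q)^3.
P(M) = 0.5184^3 = 0.139314
P(M+2) = 3 × 0.5184^2 × 0.4816^1 = 0.388273
P(M+4) = 3 × 0.5184^1 × 0.4816^2 = 0.360711
P(M+6) = 0.4816^3 = 0.111702
The M+2 peak is largest (0.388273); scaling to 100 gives 35.9 : 100.0 : 92.9 : 28.8.

35.9 : 100.0 : 92.9 : 28.8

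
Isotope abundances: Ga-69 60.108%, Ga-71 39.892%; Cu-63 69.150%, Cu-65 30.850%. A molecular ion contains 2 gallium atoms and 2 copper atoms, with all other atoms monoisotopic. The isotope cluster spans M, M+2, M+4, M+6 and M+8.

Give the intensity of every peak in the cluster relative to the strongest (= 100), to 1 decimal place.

45.1 : 100.0 : 82.2 : 29.6 : 3.9

Gallium pattern (n=2): 0.36129717 : 0.47956567 : 0.15913717
Copper pattern (n=2): 0.47817225 : 0.4266555 : 0.09517225
Convolve the two distributions (both contribute in 2-u steps):
  M: 0.36129717×0.47817225 = 0.172762
  M+2: 0.36129717×0.4266555 + 0.47956567×0.47817225 = 0.383464
  M+4: 0.36129717×0.09517225 + 0.47956567×0.4266555 + 0.15913717×0.47817225 = 0.315090
  M+6: 0.47956567×0.09517225 + 0.15913717×0.4266555 = 0.113538
  M+8: 0.15913717×0.09517225 = 0.015145
Scale to base peak (0.383464) = 100: 45.1 : 100.0 : 82.2 : 29.6 : 3.9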